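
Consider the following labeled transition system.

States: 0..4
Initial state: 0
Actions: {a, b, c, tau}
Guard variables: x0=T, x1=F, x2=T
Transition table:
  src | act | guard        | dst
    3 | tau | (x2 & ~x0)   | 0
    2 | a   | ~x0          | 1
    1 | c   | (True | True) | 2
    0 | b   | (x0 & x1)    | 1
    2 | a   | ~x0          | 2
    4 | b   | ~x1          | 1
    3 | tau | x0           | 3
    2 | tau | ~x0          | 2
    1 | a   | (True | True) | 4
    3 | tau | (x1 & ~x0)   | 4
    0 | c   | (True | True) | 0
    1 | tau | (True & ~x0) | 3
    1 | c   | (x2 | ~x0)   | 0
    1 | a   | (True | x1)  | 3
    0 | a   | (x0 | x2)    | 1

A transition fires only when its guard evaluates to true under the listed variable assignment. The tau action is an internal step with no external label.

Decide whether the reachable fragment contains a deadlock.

Answer: DEADLOCK at state 2

Working:
Reach set: {0,1,2,3,4}
  0: a→1  c→0  [2 out]
  1: a→3  a→4  c→0  c→2  [4 out]
  2: ∅  [STUCK]
  3: tau→3  [1 out]
  4: b→1  [1 out]
trace reaching 2: a·c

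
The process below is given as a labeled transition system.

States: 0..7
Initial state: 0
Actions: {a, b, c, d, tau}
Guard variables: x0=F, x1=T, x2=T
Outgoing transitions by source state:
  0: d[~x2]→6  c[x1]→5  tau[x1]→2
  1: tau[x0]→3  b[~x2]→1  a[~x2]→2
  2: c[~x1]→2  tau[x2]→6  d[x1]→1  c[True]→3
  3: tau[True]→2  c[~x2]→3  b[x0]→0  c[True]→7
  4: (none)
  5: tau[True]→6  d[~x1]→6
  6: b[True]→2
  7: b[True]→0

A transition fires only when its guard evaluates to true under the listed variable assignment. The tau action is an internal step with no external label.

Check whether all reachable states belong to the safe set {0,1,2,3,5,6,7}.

Inv-set: {0,1,2,3,5,6,7}
Reach set: {0,1,2,3,5,6,7}
  0: safe
  1: safe
  2: safe
  3: safe
  5: safe
  6: safe
  7: safe

Answer: INVARIANT HOLDS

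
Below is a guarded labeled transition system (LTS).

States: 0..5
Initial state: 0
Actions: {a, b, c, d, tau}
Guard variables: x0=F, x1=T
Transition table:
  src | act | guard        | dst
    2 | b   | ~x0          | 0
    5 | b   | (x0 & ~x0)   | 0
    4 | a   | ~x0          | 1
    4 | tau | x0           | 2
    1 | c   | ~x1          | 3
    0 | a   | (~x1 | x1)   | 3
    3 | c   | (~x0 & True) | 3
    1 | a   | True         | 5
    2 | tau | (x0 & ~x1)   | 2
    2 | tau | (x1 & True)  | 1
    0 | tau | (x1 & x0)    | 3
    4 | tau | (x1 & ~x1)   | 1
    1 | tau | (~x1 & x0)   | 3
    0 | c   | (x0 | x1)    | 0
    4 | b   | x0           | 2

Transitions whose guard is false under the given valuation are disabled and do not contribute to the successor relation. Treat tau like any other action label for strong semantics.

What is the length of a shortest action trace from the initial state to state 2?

Layered search for 2:
  depth 0: {0}
  depth 1: {3}
2 never appears.

Answer: UNREACHABLE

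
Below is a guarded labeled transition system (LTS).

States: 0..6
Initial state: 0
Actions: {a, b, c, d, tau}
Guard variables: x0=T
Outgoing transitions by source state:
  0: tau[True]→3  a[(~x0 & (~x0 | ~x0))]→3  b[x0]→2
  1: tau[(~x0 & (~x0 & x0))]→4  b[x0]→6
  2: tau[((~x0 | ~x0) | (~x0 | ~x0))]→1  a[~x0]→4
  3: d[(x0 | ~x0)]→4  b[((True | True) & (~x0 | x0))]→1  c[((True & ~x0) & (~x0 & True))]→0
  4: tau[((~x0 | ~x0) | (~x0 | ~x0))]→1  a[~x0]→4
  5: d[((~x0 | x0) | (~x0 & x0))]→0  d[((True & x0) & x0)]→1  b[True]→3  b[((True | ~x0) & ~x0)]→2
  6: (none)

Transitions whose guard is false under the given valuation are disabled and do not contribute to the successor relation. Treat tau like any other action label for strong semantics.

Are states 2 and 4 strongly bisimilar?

Answer: BISIMILAR

Analysis:
Compute ~ classes (split until stable):
  P[0] = {{0,1,2,3,4,5,6}}
  P[1] = {{0},{1},{2,4,6},{3,5}}
  P[2] = {{0},{1},{2,4,6},{3},{5}}
5 equivalence class(es) (converged in 3)
2∈{2,4,6}, 4∈{2,4,6}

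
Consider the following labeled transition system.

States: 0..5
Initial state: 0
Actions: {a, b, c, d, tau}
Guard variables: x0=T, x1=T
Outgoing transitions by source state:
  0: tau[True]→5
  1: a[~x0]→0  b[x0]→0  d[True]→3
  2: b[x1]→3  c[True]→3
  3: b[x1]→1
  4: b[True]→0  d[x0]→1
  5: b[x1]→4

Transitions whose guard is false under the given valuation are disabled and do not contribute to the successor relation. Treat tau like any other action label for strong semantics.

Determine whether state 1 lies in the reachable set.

Answer: REACHABLE

Trace:
After dropping false guards: 9 live edges.
depth 0: {0}
depth 1: {5}  now seen {0,5}
depth 2: {4}  now seen {0,4,5}
depth 3: {1}  now seen {0,1,4,5}
depth 4: {3}  now seen {0,1,3,4,5}
R = {0,1,3,4,5}
Path to 1: tau·b·d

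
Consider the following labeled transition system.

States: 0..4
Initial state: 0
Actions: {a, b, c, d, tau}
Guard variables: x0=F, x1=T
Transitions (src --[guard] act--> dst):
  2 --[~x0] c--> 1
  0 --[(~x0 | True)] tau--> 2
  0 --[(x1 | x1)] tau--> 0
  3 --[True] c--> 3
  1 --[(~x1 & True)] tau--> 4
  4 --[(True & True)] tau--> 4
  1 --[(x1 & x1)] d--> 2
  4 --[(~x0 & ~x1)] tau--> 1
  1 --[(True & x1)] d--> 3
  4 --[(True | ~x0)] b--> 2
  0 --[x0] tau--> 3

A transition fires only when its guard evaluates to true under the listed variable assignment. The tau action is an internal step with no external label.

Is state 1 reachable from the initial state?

Answer: REACHABLE

Analysis:
After dropping false guards: 8 live edges.
L0 = {0}
L1 = {2}  now seen {0,2}
L2 = {1}  now seen {0,1,2}
L3 = {3}  now seen {0,1,2,3}
R = {0,1,2,3}
witness 1: tau·c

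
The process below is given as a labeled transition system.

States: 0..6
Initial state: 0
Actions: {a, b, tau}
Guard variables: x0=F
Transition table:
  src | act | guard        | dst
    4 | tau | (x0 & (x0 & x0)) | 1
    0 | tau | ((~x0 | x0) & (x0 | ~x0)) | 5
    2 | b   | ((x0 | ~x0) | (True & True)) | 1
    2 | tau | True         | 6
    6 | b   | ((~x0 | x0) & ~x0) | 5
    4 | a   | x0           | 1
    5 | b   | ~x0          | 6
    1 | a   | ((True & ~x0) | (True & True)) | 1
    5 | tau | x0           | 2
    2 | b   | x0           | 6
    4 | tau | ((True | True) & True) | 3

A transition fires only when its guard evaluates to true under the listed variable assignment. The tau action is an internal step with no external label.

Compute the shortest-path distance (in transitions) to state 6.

Breadth-first toward 6:
  depth 0: {0}
  depth 1: {5}
  depth 2: {6}
depth(6)=2, e.g. tau·b

Answer: 2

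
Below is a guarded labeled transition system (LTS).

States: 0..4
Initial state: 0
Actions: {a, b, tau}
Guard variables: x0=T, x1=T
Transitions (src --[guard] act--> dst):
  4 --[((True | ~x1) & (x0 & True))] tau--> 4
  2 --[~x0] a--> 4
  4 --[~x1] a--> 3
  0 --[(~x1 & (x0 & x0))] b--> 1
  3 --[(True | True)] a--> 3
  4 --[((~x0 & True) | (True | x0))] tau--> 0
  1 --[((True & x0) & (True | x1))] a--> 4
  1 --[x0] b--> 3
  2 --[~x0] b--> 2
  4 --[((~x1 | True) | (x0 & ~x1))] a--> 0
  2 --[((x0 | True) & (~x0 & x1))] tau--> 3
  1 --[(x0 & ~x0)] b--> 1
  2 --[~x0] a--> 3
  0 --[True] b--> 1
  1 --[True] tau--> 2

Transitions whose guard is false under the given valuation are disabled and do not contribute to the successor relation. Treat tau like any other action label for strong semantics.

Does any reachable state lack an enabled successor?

R = {0,1,2,3,4}
  0: b→1  [1 exit(s)]
  1: a→4  b→3  tau→2  [3 exit(s)]
  2: ∅  [no exit]
  3: a→3  [1 exit(s)]
  4: a→0  tau→0  tau→4  [3 exit(s)]
trace reaching 2: b·tau

Answer: DEADLOCK at state 2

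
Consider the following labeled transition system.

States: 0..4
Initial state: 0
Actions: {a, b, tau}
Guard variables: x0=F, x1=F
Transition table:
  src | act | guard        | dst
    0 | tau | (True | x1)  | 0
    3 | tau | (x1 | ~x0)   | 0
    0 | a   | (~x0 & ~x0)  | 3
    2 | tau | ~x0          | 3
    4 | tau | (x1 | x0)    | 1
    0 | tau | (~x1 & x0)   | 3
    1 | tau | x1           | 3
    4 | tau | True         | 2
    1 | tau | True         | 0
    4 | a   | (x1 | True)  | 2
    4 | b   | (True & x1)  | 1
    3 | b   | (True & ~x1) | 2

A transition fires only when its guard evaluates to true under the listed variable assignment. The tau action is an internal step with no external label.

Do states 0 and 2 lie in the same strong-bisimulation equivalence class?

Compute ~ classes (split until stable):
  P[0] = {{0,1,2,3,4}}
  P[1] = {{0,4},{1,2},{3}}
  P[2] = {{0},{1},{2},{3},{4}}
stable after 3 split(s): 5 block(s)
0∈{0}, 2∈{2}

Answer: NOT BISIMILAR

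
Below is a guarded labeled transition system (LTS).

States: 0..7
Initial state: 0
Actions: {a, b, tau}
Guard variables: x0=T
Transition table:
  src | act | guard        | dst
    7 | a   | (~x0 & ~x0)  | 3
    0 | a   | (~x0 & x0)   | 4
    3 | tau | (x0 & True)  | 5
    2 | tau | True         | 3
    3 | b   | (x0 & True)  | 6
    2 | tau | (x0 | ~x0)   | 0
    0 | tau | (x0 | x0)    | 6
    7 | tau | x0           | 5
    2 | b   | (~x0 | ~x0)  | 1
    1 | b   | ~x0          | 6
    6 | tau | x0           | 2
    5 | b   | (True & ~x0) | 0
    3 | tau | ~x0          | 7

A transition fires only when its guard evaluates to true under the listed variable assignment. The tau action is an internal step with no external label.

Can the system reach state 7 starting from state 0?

After dropping false guards: 7 live edges.
L0 = {0}
L1 = {6}  now seen {0,6}
L2 = {2}  now seen {0,2,6}
L3 = {3}  now seen {0,2,3,6}
L4 = {5}  now seen {0,2,3,5,6}
Reachable = {0,2,3,5,6}

Answer: UNREACHABLE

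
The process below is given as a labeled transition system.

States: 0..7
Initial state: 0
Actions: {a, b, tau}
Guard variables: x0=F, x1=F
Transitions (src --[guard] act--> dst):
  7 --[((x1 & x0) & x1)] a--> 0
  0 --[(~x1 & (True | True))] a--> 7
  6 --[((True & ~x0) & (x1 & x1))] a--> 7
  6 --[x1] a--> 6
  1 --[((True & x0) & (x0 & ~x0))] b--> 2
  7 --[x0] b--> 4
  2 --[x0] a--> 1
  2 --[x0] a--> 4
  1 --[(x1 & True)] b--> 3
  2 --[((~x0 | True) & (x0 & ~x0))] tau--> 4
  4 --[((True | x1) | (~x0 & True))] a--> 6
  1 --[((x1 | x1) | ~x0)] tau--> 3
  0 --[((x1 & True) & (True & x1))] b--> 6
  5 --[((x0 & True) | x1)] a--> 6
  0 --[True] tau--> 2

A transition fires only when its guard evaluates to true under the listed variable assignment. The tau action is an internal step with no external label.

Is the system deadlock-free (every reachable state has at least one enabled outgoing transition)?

Answer: DEADLOCK at state 2

Working:
Reachable = {0,2,7}
  0: a→7  tau→2  [2 out]
  2: ∅  [no exit]
  7: ∅  [no exit]
witness 2: tau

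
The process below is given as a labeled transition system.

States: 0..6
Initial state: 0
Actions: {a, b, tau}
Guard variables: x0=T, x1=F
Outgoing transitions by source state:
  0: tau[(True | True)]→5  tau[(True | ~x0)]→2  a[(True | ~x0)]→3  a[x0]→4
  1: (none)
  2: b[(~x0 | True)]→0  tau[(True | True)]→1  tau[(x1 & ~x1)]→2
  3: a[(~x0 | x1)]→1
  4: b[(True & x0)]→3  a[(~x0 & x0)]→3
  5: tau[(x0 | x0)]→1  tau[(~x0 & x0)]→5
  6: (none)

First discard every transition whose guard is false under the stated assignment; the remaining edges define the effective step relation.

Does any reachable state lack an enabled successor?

Answer: DEADLOCK at state 1

Analysis:
R = {0,1,2,3,4,5}
  0: a→3  a→4  tau→2  tau→5  [deg 4]
  1: ∅  [STUCK]
  2: b→0  tau→1  [deg 2]
  3: ∅  [STUCK]
  4: b→3  [deg 1]
  5: tau→1  [deg 1]
trace reaching 1: tau·tau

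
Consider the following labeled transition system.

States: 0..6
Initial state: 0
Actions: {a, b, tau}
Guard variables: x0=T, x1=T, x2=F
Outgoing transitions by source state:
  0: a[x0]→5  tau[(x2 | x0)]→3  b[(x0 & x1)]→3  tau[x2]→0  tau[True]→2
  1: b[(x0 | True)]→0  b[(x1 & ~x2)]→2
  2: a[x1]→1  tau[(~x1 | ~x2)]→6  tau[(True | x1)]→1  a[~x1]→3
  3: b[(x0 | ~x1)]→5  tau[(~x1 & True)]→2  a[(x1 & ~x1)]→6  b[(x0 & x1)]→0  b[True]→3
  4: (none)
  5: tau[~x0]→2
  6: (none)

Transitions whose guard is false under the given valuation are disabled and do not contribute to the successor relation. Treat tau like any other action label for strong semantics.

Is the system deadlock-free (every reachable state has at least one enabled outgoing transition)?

Answer: DEADLOCK at state 5

Working:
R = {0,1,2,3,5,6}
  0: a→5  b→3  tau→2  tau→3  [4 exit(s)]
  1: b→0  b→2  [2 exit(s)]
  2: a→1  tau→1  tau→6  [3 exit(s)]
  3: b→0  b→3  b→5  [3 exit(s)]
  5: ∅  [deadlock]
  6: ∅  [deadlock]
witness 5: a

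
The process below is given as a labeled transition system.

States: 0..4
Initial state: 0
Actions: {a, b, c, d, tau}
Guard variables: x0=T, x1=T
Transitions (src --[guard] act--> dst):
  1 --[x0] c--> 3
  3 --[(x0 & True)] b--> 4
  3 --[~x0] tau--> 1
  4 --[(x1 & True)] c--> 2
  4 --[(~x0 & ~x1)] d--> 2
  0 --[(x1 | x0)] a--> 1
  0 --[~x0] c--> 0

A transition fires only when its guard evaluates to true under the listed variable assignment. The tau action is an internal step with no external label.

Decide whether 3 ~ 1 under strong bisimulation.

Refine partition for ~:
  π0 = {{0,1,2,3,4}}
  π1 = {{0},{1,4},{2},{3}}
  π2 = {{0},{1},{2},{3},{4}}
5 equivalence class(es) (converged in 3)
3∈{3}, 1∈{1}

Answer: NOT BISIMILAR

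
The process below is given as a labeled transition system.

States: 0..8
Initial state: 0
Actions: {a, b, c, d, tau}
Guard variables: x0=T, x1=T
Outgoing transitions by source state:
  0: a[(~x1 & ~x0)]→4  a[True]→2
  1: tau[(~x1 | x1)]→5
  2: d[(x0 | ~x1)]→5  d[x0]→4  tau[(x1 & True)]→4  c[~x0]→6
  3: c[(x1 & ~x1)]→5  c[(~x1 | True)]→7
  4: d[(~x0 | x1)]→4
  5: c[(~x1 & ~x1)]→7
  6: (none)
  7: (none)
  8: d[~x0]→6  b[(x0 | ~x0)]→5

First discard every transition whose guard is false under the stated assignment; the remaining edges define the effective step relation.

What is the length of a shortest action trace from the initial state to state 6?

Answer: UNREACHABLE

Trace:
Breadth-first toward 6:
  Layer 0: {0}
  Layer 1: {2}
  Layer 2: {4,5}
6 never appears.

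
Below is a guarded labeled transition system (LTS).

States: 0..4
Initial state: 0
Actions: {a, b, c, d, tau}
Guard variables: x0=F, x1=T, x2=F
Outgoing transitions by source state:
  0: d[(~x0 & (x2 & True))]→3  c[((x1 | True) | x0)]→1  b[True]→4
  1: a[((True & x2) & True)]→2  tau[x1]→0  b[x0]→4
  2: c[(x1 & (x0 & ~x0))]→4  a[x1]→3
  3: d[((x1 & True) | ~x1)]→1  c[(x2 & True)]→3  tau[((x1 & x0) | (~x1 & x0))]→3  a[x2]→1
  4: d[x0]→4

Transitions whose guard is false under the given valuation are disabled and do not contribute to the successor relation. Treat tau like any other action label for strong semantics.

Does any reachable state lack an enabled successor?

Answer: DEADLOCK at state 4

Working:
Reachable = {0,1,4}
  0: b→4  c→1  [2 exit(s)]
  1: tau→0  [1 exit(s)]
  4: ∅  [no exit]
trace reaching 4: b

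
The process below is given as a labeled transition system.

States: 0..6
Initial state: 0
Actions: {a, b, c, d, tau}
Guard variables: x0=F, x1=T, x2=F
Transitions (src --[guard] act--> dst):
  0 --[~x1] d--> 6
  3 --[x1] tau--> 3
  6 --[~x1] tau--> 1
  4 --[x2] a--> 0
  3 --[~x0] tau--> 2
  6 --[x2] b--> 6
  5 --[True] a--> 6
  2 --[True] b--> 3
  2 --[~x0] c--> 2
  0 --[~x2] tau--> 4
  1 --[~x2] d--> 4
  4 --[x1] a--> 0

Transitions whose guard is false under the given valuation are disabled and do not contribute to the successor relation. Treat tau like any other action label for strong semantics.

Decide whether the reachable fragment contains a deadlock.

Reach set: {0,4}
  0: tau→4  [1 out]
  4: a→0  [1 out]

Answer: DEADLOCK-FREE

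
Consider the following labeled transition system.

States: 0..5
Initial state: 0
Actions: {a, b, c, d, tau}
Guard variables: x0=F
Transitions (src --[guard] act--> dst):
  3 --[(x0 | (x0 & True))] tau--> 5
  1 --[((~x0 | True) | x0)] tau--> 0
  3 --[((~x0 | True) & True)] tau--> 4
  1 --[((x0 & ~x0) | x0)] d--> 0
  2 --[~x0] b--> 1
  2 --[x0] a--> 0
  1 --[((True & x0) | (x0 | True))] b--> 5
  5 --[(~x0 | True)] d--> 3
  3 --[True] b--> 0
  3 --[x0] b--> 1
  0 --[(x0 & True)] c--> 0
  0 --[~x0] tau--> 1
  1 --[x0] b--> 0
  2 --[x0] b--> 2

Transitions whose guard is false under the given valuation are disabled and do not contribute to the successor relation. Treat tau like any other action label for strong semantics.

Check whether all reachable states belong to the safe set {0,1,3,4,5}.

Allowed set {0,1,3,4,5}
R = {0,1,3,4,5}
  0: ✓
  1: ✓
  3: ✓
  4: ✓
  5: ✓

Answer: INVARIANT HOLDS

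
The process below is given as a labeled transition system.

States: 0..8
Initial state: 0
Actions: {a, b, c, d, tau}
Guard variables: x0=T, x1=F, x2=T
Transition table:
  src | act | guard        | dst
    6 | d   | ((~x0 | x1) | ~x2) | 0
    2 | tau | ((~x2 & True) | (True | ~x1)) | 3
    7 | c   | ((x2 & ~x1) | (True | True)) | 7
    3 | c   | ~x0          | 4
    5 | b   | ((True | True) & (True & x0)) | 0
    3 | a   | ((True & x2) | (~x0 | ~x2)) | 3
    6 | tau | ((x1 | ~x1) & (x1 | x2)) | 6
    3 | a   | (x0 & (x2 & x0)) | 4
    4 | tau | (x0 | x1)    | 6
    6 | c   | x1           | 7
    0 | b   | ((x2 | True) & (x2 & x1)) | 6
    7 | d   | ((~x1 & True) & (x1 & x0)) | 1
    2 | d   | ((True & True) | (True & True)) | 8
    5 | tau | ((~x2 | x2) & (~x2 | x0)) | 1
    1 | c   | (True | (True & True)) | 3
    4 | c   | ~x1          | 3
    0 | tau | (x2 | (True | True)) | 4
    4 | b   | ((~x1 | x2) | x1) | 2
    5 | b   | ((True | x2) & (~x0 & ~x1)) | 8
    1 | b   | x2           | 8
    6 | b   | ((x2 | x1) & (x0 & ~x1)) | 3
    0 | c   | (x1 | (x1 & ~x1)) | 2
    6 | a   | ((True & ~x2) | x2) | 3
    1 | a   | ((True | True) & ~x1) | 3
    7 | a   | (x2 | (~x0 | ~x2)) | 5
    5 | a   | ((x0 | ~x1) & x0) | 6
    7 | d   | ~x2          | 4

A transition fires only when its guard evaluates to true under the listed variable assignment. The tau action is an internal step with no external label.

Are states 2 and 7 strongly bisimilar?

Compute ~ classes (split until stable):
  round 0: {{0,1,2,3,4,5,6,7,8}}
  round 1: {{0},{1},{2},{3},{4},{5,6},{7},{8}}
  round 2: {{0},{1},{2},{3},{4},{5},{6},{7},{8}}
Fixed point at round 3; 9 class(es).
[2]={2}  [7]={7}

Answer: NOT BISIMILAR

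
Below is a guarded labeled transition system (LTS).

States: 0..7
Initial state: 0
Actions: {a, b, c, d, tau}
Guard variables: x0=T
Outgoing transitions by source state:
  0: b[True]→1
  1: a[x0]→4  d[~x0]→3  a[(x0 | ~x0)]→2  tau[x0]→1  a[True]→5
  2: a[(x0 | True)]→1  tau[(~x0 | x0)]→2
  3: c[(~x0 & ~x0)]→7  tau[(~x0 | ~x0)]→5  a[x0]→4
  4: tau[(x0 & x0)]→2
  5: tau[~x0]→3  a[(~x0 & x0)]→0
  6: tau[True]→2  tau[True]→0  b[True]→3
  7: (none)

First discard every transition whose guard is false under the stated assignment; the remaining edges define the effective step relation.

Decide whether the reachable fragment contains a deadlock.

Answer: DEADLOCK at state 5

Analysis:
R = {0,1,2,4,5}
  0: b→1  [1 exit(s)]
  1: a→2  a→4  a→5  tau→1  [4 exit(s)]
  2: a→1  tau→2  [2 exit(s)]
  4: tau→2  [1 exit(s)]
  5: ∅  [no exit]
Path to 5: b·a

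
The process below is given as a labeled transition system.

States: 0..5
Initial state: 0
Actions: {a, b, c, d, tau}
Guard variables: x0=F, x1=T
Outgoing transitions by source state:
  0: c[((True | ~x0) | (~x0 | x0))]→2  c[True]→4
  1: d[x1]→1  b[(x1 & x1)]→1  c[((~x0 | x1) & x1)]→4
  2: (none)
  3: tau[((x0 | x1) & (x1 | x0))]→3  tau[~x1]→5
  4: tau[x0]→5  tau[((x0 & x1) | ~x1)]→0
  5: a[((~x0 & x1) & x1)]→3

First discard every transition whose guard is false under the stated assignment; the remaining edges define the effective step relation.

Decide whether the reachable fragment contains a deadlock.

Reachable = {0,2,4}
  0: c→2  c→4  [2 out]
  2: ∅  [deadlock]
  4: ∅  [deadlock]
trace reaching 2: c

Answer: DEADLOCK at state 2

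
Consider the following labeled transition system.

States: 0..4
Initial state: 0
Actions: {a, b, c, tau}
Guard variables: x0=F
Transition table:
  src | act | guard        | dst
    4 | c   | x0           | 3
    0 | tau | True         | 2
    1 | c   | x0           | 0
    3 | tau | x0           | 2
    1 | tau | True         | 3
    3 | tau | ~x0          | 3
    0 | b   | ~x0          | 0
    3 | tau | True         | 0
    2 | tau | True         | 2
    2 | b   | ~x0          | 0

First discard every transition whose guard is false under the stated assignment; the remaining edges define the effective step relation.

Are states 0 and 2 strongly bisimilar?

Bisimulation quotient by refinement:
  round 0: {{0,1,2,3,4}}
  round 1: {{0,2},{1,3},{4}}
  round 2: {{0,2},{1},{3},{4}}
stable after 3 split(s): 4 block(s)
[0]={0,2}  [2]={0,2}

Answer: BISIMILAR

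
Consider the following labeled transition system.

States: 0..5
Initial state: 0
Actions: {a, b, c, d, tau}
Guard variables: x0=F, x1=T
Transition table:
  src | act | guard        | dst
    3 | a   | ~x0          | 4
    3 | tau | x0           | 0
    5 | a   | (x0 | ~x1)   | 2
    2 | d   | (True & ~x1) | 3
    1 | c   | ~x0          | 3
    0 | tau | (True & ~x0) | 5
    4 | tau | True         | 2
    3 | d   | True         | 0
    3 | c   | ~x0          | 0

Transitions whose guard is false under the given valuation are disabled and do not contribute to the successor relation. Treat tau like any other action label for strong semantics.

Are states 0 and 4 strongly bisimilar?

Compute ~ classes (split until stable):
  π0 = {{0,1,2,3,4,5}}
  π1 = {{0,4},{1},{2,5},{3}}
stable after 2 split(s): 4 block(s)
[0]={0,4}  [4]={0,4}

Answer: BISIMILAR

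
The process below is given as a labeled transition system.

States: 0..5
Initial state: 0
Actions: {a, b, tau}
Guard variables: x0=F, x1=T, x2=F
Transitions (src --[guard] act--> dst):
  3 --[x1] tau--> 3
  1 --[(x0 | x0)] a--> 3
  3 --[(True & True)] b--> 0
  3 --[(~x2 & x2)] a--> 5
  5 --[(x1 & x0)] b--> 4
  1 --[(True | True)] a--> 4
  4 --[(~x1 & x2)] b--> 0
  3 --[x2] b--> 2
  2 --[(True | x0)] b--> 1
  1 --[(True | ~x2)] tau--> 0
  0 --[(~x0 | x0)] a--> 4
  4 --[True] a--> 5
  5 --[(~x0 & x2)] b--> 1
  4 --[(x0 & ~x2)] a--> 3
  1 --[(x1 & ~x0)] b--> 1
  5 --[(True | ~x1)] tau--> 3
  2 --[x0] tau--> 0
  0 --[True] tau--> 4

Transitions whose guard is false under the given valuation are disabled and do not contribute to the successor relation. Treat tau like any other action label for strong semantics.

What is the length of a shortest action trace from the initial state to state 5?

Layered search for 5:
  L0 = {0}
  L1 = {4}
  L2 = {5}
depth(5)=2, e.g. a·a

Answer: 2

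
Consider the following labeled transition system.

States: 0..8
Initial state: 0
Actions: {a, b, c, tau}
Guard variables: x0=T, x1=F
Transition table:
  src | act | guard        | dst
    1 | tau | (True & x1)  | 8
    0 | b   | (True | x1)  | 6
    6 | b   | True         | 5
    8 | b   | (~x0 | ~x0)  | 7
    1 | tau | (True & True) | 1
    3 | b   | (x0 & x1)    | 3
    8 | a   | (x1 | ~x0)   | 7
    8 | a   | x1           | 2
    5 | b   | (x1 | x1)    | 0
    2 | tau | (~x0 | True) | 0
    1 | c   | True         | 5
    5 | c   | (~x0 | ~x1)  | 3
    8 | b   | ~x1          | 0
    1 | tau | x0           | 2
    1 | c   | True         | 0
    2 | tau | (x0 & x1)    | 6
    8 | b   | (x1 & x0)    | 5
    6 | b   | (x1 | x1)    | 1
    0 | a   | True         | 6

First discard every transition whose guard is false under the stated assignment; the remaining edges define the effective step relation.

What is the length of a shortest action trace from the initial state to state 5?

BFS to 5:
  Layer 0: {0}
  Layer 1: {6}
  Layer 2: {5}
depth(5)=2, e.g. a·b

Answer: 2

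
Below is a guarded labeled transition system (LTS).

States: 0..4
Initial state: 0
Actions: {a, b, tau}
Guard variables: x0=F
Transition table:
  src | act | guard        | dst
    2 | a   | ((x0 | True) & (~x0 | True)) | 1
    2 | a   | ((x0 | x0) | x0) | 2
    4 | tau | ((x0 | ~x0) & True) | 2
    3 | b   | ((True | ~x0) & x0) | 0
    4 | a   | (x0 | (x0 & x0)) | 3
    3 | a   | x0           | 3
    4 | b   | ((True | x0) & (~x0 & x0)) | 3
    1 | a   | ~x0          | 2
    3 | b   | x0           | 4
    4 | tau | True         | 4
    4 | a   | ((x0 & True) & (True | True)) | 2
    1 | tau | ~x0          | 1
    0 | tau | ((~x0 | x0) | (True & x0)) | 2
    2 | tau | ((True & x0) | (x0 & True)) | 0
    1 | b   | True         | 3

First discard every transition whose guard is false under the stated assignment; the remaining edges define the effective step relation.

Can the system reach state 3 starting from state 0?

Answer: REACHABLE

Working:
Guard filter leaves 7 enabled edge(s).
depth 0: {0}
depth 1: {2}  total {0,2}
depth 2: {1}  total {0,1,2}
depth 3: {3}  total {0,1,2,3}
Reachable = {0,1,2,3}
Path to 3: tau·a·b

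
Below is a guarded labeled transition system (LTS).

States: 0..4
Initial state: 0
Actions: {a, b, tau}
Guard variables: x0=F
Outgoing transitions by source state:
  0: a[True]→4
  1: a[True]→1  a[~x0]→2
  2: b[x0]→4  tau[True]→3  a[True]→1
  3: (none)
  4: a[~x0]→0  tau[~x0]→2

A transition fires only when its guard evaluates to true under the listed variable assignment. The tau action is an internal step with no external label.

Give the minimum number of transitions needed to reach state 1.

Answer: 3

Analysis:
BFS to 1:
  L0 = {0}
  L1 = {4}
  L2 = {2}
  L3 = {1,3}
1 enters at depth 3; path a·tau·a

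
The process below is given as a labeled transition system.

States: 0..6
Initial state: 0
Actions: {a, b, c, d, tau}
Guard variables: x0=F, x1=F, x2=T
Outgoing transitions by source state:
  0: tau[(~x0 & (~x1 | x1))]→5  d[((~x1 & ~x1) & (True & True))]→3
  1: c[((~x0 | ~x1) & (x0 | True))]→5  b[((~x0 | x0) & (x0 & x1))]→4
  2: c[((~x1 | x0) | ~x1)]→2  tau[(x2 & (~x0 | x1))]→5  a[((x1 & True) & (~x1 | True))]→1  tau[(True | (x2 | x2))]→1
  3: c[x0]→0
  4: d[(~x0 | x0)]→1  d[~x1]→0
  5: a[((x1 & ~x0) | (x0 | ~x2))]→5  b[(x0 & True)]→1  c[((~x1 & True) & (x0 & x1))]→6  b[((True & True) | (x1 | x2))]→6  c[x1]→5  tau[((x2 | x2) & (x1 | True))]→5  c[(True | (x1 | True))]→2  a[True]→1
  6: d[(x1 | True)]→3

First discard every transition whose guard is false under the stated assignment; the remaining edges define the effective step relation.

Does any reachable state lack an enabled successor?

Reachable = {0,1,2,3,5,6}
  0: d→3  tau→5  [2 exit(s)]
  1: c→5  [1 exit(s)]
  2: c→2  tau→1  tau→5  [3 exit(s)]
  3: ∅  [deadlock]
  5: a→1  b→6  c→2  tau→5  [4 exit(s)]
  6: d→3  [1 exit(s)]
Path to 3: d

Answer: DEADLOCK at state 3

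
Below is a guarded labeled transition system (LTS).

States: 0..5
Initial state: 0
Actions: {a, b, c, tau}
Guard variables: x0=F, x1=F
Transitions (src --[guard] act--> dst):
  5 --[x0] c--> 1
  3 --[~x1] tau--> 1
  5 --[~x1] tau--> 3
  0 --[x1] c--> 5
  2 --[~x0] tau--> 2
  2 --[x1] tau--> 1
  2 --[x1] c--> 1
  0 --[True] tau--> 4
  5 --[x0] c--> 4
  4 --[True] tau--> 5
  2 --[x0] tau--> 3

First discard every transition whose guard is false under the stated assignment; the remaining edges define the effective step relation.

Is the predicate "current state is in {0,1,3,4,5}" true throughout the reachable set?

Inv-set: {0,1,3,4,5}
Reachable = {0,1,3,4,5}
  0: ok
  1: ok
  3: ok
  4: ok
  5: ok

Answer: INVARIANT HOLDS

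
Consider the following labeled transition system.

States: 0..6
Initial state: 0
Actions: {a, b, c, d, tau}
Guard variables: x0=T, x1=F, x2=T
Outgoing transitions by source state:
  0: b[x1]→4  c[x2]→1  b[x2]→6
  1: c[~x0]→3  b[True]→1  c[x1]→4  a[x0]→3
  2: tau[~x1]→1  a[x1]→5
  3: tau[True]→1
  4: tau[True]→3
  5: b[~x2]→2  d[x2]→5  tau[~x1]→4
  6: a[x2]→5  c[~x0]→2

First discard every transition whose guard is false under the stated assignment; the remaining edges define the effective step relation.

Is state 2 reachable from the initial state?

Answer: UNREACHABLE

Trace:
Guard filter leaves 10 enabled edge(s).
depth 0: {0}
depth 1: {1,6}  cumulative {0,1,6}
depth 2: {3,5}  cumulative {0,1,3,5,6}
depth 3: {4}  cumulative {0,1,3,4,5,6}
R = {0,1,3,4,5,6}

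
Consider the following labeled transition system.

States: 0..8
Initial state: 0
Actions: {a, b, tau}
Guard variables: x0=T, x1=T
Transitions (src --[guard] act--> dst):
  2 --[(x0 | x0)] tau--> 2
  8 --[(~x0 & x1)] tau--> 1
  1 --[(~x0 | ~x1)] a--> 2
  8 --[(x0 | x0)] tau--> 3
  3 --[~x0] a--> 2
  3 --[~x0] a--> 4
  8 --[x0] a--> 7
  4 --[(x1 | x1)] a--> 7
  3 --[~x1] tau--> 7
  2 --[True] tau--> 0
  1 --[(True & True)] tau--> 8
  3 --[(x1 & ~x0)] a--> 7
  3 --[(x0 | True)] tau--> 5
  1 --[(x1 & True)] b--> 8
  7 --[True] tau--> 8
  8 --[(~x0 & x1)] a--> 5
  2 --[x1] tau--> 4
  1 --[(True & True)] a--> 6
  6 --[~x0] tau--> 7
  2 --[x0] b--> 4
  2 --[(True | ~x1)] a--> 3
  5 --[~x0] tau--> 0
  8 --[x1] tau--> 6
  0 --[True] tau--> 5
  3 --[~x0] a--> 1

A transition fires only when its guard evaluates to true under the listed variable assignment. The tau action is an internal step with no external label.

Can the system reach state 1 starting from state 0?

Answer: UNREACHABLE

Analysis:
After dropping false guards: 15 live edges.
L0 = {0}
L1 = {5}  now seen {0,5}
Reach set: {0,5}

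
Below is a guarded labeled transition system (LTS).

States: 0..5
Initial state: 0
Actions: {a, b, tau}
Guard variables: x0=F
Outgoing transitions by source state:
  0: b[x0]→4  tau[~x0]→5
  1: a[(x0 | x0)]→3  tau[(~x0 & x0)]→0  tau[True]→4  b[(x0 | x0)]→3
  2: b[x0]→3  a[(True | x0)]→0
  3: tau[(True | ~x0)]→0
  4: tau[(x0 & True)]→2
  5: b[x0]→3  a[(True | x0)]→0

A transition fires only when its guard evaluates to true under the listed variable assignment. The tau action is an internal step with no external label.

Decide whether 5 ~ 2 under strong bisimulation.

Bisimulation quotient by refinement:
  P[0] = {{0,1,2,3,4,5}}
  P[1] = {{0,1,3},{2,5},{4}}
  P[2] = {{0},{1},{2,5},{3},{4}}
Fixed point at round 3; 5 class(es).
class of 5: {2,5}; class of 2: {2,5}

Answer: BISIMILAR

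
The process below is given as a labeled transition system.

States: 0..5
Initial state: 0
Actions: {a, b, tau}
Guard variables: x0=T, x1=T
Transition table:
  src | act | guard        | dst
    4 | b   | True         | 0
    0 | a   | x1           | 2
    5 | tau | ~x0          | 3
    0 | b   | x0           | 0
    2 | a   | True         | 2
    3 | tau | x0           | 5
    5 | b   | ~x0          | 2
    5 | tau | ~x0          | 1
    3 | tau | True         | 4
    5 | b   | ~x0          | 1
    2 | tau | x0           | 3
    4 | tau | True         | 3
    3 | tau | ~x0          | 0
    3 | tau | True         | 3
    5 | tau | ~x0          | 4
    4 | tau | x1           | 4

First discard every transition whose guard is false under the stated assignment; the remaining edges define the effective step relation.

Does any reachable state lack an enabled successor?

Reach set: {0,2,3,4,5}
  0: a→2  b→0  [deg 2]
  2: a→2  tau→3  [deg 2]
  3: tau→3  tau→4  tau→5  [deg 3]
  4: b→0  tau→3  tau→4  [deg 3]
  5: ∅  [STUCK]
Path to 5: a·tau·tau

Answer: DEADLOCK at state 5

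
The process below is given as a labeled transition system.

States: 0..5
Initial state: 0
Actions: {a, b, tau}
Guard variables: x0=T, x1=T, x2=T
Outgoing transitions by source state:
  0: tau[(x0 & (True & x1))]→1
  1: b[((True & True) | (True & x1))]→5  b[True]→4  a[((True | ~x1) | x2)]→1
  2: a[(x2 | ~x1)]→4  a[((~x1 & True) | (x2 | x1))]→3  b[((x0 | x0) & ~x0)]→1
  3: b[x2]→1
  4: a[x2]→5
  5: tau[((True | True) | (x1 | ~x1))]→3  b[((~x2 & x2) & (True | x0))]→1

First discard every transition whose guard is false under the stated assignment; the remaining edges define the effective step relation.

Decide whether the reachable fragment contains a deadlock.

R = {0,1,3,4,5}
  0: tau→1  [1 exit(s)]
  1: a→1  b→4  b→5  [3 exit(s)]
  3: b→1  [1 exit(s)]
  4: a→5  [1 exit(s)]
  5: tau→3  [1 exit(s)]

Answer: DEADLOCK-FREE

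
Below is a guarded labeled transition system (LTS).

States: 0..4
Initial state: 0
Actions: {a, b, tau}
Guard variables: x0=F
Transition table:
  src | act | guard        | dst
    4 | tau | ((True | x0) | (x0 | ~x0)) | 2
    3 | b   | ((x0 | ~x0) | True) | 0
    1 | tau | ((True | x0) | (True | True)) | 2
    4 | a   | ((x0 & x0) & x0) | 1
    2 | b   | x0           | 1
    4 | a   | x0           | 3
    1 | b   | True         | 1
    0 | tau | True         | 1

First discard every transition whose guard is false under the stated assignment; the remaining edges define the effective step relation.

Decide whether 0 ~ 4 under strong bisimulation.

Refine partition for ~:
  P[0] = {{0,1,2,3,4}}
  P[1] = {{0,4},{1},{2},{3}}
  P[2] = {{0},{1},{2},{3},{4}}
5 equivalence class(es) (converged in 3)
[0]={0}  [4]={4}

Answer: NOT BISIMILAR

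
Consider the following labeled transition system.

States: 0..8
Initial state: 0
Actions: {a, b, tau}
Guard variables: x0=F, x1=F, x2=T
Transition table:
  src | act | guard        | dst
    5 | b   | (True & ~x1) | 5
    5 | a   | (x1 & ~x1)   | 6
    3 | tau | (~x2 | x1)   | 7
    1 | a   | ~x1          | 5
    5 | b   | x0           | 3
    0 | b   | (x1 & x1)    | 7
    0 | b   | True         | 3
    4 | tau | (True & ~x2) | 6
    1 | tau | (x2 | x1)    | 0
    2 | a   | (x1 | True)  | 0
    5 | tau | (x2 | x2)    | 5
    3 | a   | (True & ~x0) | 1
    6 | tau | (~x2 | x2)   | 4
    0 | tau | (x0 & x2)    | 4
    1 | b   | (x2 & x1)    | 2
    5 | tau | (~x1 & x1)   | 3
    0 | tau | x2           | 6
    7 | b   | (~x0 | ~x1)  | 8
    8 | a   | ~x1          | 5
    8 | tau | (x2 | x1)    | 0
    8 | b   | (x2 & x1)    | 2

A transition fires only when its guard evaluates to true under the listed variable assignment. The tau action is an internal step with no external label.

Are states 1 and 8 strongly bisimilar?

Answer: BISIMILAR

Analysis:
Compute ~ classes (split until stable):
  round 0: {{0,1,2,3,4,5,6,7,8}}
  round 1: {{0,5},{1,8},{2,3},{4},{6},{7}}
  round 2: {{0},{1,8},{2},{3},{4},{5},{6},{7}}
stable after 3 split(s): 8 block(s)
[1]={1,8}  [8]={1,8}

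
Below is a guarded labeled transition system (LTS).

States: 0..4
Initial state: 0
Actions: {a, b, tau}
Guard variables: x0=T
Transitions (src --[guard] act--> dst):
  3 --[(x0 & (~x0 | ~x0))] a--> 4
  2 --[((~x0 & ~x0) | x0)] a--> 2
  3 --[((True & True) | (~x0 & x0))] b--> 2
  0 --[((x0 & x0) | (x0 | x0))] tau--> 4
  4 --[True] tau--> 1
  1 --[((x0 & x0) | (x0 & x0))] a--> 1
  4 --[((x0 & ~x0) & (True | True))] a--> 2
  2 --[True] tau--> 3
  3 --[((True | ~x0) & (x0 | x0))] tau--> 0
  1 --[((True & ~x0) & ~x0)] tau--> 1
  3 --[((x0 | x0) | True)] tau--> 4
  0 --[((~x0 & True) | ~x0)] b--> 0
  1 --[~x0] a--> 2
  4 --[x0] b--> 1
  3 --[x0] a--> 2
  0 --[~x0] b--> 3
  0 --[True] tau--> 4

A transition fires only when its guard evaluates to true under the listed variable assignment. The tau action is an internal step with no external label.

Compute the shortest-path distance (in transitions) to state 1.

Answer: 2

Trace:
Layered search for 1:
  depth 0: {0}
  depth 1: {4}
  depth 2: {1}
first hit 1 at d=2 via tau·b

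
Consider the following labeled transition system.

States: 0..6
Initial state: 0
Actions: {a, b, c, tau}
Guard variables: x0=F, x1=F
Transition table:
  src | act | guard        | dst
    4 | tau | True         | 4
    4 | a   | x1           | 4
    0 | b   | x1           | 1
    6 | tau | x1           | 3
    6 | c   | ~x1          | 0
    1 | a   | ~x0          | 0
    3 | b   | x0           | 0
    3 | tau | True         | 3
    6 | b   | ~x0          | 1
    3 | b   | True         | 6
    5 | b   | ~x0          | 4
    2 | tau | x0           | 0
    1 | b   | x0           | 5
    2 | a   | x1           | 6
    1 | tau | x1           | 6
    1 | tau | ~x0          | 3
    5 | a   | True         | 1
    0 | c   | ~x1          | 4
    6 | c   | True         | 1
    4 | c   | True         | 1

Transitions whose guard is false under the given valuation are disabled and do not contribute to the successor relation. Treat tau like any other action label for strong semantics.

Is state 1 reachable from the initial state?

Answer: REACHABLE

Trace:
Guard filter leaves 12 enabled edge(s).
L0 = {0}
L1 = {4}  total {0,4}
L2 = {1}  total {0,1,4}
L3 = {3}  total {0,1,3,4}
L4 = {6}  total {0,1,3,4,6}
Reach set: {0,1,3,4,6}
Path to 1: c·c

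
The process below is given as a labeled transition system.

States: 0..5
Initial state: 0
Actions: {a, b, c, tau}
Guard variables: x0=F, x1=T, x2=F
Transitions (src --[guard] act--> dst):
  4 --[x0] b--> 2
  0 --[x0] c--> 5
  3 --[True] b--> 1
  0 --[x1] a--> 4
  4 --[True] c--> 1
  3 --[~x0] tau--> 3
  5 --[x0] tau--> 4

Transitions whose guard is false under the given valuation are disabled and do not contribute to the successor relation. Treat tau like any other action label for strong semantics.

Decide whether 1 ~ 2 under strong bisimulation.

Compute ~ classes (split until stable):
  round 0: {{0,1,2,3,4,5}}
  round 1: {{0},{1,2,5},{3},{4}}
4 equivalence class(es) (converged in 2)
[1]={1,2,5}  [2]={1,2,5}

Answer: BISIMILAR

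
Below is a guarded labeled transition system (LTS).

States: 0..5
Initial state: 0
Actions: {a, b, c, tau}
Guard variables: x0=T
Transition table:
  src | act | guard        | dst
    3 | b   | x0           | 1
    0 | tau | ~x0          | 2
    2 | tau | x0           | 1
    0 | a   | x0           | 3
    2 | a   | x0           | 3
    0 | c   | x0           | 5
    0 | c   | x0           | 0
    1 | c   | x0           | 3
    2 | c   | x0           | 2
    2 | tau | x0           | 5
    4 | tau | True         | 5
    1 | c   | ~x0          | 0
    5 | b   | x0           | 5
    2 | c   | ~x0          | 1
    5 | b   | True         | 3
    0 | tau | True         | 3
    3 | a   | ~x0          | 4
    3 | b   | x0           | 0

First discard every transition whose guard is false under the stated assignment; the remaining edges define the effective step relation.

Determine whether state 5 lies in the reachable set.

Answer: REACHABLE

Analysis:
14 transition(s) survive guard evaluation.
depth 0: {0}
depth 1: {3,5}  cumulative {0,3,5}
depth 2: {1}  cumulative {0,1,3,5}
R = {0,1,3,5}
Path to 5: c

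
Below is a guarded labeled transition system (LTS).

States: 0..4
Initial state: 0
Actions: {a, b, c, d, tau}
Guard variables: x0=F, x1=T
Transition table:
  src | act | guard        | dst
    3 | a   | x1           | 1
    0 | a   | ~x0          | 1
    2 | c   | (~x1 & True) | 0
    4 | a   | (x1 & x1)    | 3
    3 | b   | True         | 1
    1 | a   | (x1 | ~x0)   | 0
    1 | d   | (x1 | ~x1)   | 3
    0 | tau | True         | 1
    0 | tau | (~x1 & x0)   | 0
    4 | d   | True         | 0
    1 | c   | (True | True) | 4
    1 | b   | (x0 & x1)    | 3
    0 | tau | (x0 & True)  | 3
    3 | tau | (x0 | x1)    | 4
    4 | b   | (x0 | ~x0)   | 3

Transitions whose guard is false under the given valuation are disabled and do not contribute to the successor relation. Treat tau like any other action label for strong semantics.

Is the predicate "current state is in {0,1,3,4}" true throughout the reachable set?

Safe = {0,1,3,4}
R = {0,1,3,4}
  0: safe
  1: safe
  3: safe
  4: safe

Answer: INVARIANT HOLDS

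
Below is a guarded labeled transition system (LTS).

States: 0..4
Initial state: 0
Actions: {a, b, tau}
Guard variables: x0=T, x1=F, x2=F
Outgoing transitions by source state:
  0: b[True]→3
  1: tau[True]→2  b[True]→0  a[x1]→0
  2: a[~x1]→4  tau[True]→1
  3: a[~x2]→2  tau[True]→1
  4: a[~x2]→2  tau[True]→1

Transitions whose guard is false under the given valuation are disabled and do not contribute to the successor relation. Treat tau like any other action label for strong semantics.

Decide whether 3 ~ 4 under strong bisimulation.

Compute ~ classes (split until stable):
  round 0: {{0,1,2,3,4}}
  round 1: {{0},{1},{2,3,4}}
stable after 2 split(s): 3 block(s)
class of 3: {2,3,4}; class of 4: {2,3,4}

Answer: BISIMILAR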